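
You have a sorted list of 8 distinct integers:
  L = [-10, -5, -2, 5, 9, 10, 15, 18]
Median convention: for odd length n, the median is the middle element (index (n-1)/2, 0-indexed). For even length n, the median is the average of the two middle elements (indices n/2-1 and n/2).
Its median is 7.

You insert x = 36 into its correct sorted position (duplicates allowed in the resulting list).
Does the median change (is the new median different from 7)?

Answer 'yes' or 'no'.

Answer: yes

Derivation:
Old median = 7
Insert x = 36
New median = 9
Changed? yes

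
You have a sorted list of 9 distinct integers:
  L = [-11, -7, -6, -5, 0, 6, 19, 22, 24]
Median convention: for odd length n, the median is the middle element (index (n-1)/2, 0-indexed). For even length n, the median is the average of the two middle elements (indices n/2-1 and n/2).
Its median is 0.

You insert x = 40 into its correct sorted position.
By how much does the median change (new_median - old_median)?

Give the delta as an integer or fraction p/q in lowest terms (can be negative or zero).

Answer: 3

Derivation:
Old median = 0
After inserting x = 40: new sorted = [-11, -7, -6, -5, 0, 6, 19, 22, 24, 40]
New median = 3
Delta = 3 - 0 = 3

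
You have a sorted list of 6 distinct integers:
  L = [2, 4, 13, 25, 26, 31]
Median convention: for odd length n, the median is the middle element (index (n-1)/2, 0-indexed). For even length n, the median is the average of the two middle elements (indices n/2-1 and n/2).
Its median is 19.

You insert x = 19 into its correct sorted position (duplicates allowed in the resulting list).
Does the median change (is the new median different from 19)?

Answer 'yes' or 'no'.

Old median = 19
Insert x = 19
New median = 19
Changed? no

Answer: no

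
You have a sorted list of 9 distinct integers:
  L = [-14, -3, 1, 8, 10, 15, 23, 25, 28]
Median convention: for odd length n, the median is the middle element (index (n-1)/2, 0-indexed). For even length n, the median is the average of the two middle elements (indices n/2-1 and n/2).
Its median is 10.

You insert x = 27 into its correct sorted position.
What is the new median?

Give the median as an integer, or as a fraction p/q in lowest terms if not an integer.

Old list (sorted, length 9): [-14, -3, 1, 8, 10, 15, 23, 25, 28]
Old median = 10
Insert x = 27
Old length odd (9). Middle was index 4 = 10.
New length even (10). New median = avg of two middle elements.
x = 27: 8 elements are < x, 1 elements are > x.
New sorted list: [-14, -3, 1, 8, 10, 15, 23, 25, 27, 28]
New median = 25/2

Answer: 25/2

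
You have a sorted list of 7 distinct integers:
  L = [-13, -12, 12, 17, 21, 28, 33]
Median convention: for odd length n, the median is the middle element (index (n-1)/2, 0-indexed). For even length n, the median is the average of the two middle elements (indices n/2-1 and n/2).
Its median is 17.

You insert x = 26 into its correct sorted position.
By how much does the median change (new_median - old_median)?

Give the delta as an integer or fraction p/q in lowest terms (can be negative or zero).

Answer: 2

Derivation:
Old median = 17
After inserting x = 26: new sorted = [-13, -12, 12, 17, 21, 26, 28, 33]
New median = 19
Delta = 19 - 17 = 2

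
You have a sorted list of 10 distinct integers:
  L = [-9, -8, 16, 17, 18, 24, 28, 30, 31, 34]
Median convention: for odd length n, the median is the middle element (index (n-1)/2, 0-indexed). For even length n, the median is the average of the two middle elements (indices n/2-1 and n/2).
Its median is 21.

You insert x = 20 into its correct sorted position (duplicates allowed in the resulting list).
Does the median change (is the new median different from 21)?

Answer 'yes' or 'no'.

Old median = 21
Insert x = 20
New median = 20
Changed? yes

Answer: yes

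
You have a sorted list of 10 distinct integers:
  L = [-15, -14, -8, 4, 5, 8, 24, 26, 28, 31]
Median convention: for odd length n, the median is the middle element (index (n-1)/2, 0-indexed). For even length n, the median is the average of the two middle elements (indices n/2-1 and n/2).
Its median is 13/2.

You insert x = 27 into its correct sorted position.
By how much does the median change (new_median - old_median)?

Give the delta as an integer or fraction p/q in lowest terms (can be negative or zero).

Old median = 13/2
After inserting x = 27: new sorted = [-15, -14, -8, 4, 5, 8, 24, 26, 27, 28, 31]
New median = 8
Delta = 8 - 13/2 = 3/2

Answer: 3/2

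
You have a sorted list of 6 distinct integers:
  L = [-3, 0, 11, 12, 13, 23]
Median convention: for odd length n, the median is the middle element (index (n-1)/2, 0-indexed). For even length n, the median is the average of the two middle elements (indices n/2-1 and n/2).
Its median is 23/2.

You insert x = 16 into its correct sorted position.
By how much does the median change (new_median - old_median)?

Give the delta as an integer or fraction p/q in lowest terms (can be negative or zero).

Old median = 23/2
After inserting x = 16: new sorted = [-3, 0, 11, 12, 13, 16, 23]
New median = 12
Delta = 12 - 23/2 = 1/2

Answer: 1/2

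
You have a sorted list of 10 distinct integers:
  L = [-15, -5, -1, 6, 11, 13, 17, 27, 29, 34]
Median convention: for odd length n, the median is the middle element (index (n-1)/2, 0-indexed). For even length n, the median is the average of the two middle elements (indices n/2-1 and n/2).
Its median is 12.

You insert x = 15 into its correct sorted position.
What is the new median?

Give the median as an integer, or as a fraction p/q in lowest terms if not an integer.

Answer: 13

Derivation:
Old list (sorted, length 10): [-15, -5, -1, 6, 11, 13, 17, 27, 29, 34]
Old median = 12
Insert x = 15
Old length even (10). Middle pair: indices 4,5 = 11,13.
New length odd (11). New median = single middle element.
x = 15: 6 elements are < x, 4 elements are > x.
New sorted list: [-15, -5, -1, 6, 11, 13, 15, 17, 27, 29, 34]
New median = 13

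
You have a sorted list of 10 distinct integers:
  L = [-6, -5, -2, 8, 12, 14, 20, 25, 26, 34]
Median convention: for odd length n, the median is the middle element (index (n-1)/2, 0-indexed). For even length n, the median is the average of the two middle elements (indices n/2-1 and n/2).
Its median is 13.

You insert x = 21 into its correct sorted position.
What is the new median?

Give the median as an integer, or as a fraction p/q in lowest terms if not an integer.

Answer: 14

Derivation:
Old list (sorted, length 10): [-6, -5, -2, 8, 12, 14, 20, 25, 26, 34]
Old median = 13
Insert x = 21
Old length even (10). Middle pair: indices 4,5 = 12,14.
New length odd (11). New median = single middle element.
x = 21: 7 elements are < x, 3 elements are > x.
New sorted list: [-6, -5, -2, 8, 12, 14, 20, 21, 25, 26, 34]
New median = 14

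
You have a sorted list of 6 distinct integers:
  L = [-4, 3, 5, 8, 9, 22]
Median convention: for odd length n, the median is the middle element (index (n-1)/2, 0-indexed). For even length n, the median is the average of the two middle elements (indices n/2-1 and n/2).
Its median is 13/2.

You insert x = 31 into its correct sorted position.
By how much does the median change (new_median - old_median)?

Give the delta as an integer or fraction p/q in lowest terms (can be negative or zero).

Answer: 3/2

Derivation:
Old median = 13/2
After inserting x = 31: new sorted = [-4, 3, 5, 8, 9, 22, 31]
New median = 8
Delta = 8 - 13/2 = 3/2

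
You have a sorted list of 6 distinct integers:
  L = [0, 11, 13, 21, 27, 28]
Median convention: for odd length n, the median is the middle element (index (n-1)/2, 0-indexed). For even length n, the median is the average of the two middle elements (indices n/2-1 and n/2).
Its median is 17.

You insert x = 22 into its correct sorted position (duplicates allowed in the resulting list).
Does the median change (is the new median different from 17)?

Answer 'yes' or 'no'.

Old median = 17
Insert x = 22
New median = 21
Changed? yes

Answer: yes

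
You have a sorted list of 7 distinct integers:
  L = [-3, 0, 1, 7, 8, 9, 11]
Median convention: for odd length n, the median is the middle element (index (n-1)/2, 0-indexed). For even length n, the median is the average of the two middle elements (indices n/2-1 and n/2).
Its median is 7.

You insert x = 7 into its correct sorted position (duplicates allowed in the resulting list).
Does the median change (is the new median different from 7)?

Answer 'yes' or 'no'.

Old median = 7
Insert x = 7
New median = 7
Changed? no

Answer: no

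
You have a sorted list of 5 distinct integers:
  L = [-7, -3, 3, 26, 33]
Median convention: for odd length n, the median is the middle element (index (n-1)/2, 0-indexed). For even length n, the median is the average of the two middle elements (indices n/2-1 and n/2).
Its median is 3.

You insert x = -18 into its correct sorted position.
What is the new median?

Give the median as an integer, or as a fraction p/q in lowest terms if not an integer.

Answer: 0

Derivation:
Old list (sorted, length 5): [-7, -3, 3, 26, 33]
Old median = 3
Insert x = -18
Old length odd (5). Middle was index 2 = 3.
New length even (6). New median = avg of two middle elements.
x = -18: 0 elements are < x, 5 elements are > x.
New sorted list: [-18, -7, -3, 3, 26, 33]
New median = 0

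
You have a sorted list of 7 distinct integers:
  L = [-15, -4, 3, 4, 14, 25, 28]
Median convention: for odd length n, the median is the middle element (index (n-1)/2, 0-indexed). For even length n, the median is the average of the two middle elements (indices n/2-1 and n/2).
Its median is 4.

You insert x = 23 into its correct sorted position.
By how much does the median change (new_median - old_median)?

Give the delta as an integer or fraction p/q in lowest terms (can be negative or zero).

Answer: 5

Derivation:
Old median = 4
After inserting x = 23: new sorted = [-15, -4, 3, 4, 14, 23, 25, 28]
New median = 9
Delta = 9 - 4 = 5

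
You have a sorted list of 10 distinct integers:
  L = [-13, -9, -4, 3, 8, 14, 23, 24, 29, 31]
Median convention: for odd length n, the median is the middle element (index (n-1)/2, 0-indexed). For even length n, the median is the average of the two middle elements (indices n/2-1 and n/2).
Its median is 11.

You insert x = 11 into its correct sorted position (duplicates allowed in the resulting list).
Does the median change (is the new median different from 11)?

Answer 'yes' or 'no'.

Answer: no

Derivation:
Old median = 11
Insert x = 11
New median = 11
Changed? no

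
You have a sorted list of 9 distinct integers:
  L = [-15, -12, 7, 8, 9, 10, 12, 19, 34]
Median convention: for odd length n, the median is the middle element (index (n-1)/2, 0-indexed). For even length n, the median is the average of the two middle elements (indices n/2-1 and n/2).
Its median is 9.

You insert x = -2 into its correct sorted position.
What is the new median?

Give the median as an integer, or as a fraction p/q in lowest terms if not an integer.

Old list (sorted, length 9): [-15, -12, 7, 8, 9, 10, 12, 19, 34]
Old median = 9
Insert x = -2
Old length odd (9). Middle was index 4 = 9.
New length even (10). New median = avg of two middle elements.
x = -2: 2 elements are < x, 7 elements are > x.
New sorted list: [-15, -12, -2, 7, 8, 9, 10, 12, 19, 34]
New median = 17/2

Answer: 17/2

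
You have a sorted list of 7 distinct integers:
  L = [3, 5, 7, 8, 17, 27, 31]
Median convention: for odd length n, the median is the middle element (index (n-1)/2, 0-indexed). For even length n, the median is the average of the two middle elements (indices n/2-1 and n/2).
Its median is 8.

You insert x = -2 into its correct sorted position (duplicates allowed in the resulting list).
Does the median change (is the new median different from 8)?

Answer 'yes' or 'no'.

Old median = 8
Insert x = -2
New median = 15/2
Changed? yes

Answer: yes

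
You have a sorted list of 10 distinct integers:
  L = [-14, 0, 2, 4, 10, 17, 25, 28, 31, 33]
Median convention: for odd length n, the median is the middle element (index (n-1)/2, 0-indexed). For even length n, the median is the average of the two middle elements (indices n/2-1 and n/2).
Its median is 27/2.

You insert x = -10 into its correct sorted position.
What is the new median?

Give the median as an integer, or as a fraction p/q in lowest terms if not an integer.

Old list (sorted, length 10): [-14, 0, 2, 4, 10, 17, 25, 28, 31, 33]
Old median = 27/2
Insert x = -10
Old length even (10). Middle pair: indices 4,5 = 10,17.
New length odd (11). New median = single middle element.
x = -10: 1 elements are < x, 9 elements are > x.
New sorted list: [-14, -10, 0, 2, 4, 10, 17, 25, 28, 31, 33]
New median = 10

Answer: 10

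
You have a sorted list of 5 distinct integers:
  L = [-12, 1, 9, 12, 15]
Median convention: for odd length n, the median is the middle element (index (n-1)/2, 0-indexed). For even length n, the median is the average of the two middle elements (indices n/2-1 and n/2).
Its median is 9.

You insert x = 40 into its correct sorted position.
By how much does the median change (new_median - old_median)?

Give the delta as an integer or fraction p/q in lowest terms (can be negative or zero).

Old median = 9
After inserting x = 40: new sorted = [-12, 1, 9, 12, 15, 40]
New median = 21/2
Delta = 21/2 - 9 = 3/2

Answer: 3/2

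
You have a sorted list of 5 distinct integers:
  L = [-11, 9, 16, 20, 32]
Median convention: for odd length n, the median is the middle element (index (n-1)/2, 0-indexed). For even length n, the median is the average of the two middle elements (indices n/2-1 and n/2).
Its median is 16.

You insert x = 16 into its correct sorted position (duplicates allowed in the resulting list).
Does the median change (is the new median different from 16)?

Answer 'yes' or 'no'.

Old median = 16
Insert x = 16
New median = 16
Changed? no

Answer: no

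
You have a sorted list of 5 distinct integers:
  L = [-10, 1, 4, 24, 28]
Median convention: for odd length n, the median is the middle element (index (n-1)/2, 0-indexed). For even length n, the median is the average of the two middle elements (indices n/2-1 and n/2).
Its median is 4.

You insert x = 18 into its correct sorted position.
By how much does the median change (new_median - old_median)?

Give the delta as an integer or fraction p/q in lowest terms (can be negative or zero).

Answer: 7

Derivation:
Old median = 4
After inserting x = 18: new sorted = [-10, 1, 4, 18, 24, 28]
New median = 11
Delta = 11 - 4 = 7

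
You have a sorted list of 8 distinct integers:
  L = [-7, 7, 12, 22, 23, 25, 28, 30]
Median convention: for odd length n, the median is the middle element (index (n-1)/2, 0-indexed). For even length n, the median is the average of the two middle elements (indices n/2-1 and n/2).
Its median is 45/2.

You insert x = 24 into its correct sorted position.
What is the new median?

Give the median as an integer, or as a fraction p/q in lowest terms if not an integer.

Answer: 23

Derivation:
Old list (sorted, length 8): [-7, 7, 12, 22, 23, 25, 28, 30]
Old median = 45/2
Insert x = 24
Old length even (8). Middle pair: indices 3,4 = 22,23.
New length odd (9). New median = single middle element.
x = 24: 5 elements are < x, 3 elements are > x.
New sorted list: [-7, 7, 12, 22, 23, 24, 25, 28, 30]
New median = 23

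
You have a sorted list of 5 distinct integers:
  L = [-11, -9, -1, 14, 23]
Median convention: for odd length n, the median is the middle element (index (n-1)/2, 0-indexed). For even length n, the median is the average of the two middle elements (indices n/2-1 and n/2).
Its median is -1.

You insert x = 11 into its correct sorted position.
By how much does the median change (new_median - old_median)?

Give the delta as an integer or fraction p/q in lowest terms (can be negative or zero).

Answer: 6

Derivation:
Old median = -1
After inserting x = 11: new sorted = [-11, -9, -1, 11, 14, 23]
New median = 5
Delta = 5 - -1 = 6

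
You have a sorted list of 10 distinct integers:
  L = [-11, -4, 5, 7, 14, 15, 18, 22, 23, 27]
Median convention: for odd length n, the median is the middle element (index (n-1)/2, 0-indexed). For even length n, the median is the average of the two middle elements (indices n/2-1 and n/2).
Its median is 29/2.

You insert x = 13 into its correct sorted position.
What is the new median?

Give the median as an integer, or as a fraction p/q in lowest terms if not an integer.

Answer: 14

Derivation:
Old list (sorted, length 10): [-11, -4, 5, 7, 14, 15, 18, 22, 23, 27]
Old median = 29/2
Insert x = 13
Old length even (10). Middle pair: indices 4,5 = 14,15.
New length odd (11). New median = single middle element.
x = 13: 4 elements are < x, 6 elements are > x.
New sorted list: [-11, -4, 5, 7, 13, 14, 15, 18, 22, 23, 27]
New median = 14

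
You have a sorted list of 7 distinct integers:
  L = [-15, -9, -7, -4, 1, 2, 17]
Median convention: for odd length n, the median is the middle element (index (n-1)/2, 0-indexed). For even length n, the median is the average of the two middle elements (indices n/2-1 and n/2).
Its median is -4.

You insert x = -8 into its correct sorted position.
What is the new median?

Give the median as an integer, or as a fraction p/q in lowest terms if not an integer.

Answer: -11/2

Derivation:
Old list (sorted, length 7): [-15, -9, -7, -4, 1, 2, 17]
Old median = -4
Insert x = -8
Old length odd (7). Middle was index 3 = -4.
New length even (8). New median = avg of two middle elements.
x = -8: 2 elements are < x, 5 elements are > x.
New sorted list: [-15, -9, -8, -7, -4, 1, 2, 17]
New median = -11/2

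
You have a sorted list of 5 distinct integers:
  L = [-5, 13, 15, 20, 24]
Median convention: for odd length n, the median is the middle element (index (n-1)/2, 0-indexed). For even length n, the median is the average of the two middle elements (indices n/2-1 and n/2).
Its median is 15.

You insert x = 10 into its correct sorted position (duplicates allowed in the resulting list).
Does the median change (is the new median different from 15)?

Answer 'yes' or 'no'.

Old median = 15
Insert x = 10
New median = 14
Changed? yes

Answer: yes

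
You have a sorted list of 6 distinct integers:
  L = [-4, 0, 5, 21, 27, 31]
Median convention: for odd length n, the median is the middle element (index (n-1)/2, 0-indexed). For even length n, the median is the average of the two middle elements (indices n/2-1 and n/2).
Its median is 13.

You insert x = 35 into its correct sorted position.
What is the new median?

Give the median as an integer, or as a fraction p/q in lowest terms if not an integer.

Old list (sorted, length 6): [-4, 0, 5, 21, 27, 31]
Old median = 13
Insert x = 35
Old length even (6). Middle pair: indices 2,3 = 5,21.
New length odd (7). New median = single middle element.
x = 35: 6 elements are < x, 0 elements are > x.
New sorted list: [-4, 0, 5, 21, 27, 31, 35]
New median = 21

Answer: 21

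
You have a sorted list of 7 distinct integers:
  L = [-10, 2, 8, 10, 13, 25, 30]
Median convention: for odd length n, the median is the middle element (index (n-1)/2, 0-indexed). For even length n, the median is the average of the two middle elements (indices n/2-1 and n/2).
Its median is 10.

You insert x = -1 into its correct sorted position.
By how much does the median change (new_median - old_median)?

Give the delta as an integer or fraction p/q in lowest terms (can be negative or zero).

Answer: -1

Derivation:
Old median = 10
After inserting x = -1: new sorted = [-10, -1, 2, 8, 10, 13, 25, 30]
New median = 9
Delta = 9 - 10 = -1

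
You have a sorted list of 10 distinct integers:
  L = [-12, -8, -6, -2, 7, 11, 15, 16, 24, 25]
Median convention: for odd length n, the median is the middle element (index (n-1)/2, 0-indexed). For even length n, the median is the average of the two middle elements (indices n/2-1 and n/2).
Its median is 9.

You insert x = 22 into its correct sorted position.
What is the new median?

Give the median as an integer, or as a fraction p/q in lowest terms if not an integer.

Answer: 11

Derivation:
Old list (sorted, length 10): [-12, -8, -6, -2, 7, 11, 15, 16, 24, 25]
Old median = 9
Insert x = 22
Old length even (10). Middle pair: indices 4,5 = 7,11.
New length odd (11). New median = single middle element.
x = 22: 8 elements are < x, 2 elements are > x.
New sorted list: [-12, -8, -6, -2, 7, 11, 15, 16, 22, 24, 25]
New median = 11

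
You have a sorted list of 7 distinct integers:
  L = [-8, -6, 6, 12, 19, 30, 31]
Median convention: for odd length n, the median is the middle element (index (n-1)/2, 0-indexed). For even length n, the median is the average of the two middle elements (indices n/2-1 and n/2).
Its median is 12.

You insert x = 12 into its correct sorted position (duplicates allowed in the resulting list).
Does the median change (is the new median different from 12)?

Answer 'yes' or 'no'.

Answer: no

Derivation:
Old median = 12
Insert x = 12
New median = 12
Changed? no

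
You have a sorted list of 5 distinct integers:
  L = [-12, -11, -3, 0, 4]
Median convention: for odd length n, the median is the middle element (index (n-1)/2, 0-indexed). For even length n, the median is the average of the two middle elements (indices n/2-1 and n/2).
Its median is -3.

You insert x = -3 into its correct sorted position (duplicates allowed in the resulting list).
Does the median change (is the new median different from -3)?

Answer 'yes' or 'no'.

Old median = -3
Insert x = -3
New median = -3
Changed? no

Answer: no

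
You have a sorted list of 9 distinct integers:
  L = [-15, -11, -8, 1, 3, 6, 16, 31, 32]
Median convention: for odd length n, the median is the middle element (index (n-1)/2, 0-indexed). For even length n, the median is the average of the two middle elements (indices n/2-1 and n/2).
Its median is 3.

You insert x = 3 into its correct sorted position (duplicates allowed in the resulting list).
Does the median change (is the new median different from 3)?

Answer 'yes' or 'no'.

Answer: no

Derivation:
Old median = 3
Insert x = 3
New median = 3
Changed? no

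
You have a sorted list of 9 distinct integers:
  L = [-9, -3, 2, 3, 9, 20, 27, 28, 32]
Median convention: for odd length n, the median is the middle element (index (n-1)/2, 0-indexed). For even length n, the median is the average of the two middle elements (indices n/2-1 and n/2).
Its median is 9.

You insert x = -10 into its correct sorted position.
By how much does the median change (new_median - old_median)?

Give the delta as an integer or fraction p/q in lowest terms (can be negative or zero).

Answer: -3

Derivation:
Old median = 9
After inserting x = -10: new sorted = [-10, -9, -3, 2, 3, 9, 20, 27, 28, 32]
New median = 6
Delta = 6 - 9 = -3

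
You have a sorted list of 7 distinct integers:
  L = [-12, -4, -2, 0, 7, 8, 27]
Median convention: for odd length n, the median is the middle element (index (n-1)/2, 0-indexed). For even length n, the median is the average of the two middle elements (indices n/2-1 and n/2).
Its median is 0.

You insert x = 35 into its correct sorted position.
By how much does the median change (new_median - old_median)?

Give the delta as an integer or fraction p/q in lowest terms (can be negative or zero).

Old median = 0
After inserting x = 35: new sorted = [-12, -4, -2, 0, 7, 8, 27, 35]
New median = 7/2
Delta = 7/2 - 0 = 7/2

Answer: 7/2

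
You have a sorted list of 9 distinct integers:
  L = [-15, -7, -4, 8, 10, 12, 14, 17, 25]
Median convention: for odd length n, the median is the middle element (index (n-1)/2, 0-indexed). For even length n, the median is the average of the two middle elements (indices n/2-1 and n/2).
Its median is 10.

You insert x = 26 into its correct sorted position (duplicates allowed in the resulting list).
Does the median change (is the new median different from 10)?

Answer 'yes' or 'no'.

Old median = 10
Insert x = 26
New median = 11
Changed? yes

Answer: yes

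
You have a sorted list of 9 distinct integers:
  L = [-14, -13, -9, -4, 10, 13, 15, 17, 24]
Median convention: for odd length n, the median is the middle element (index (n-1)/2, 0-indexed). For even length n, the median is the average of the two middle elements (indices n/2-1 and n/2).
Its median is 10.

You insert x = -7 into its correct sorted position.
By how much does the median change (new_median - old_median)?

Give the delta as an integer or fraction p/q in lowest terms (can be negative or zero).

Answer: -7

Derivation:
Old median = 10
After inserting x = -7: new sorted = [-14, -13, -9, -7, -4, 10, 13, 15, 17, 24]
New median = 3
Delta = 3 - 10 = -7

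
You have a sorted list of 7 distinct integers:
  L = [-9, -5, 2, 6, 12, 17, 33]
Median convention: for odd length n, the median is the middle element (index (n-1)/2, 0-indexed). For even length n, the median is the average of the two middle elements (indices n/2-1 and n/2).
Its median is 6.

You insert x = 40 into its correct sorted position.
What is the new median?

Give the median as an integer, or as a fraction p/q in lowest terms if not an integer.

Answer: 9

Derivation:
Old list (sorted, length 7): [-9, -5, 2, 6, 12, 17, 33]
Old median = 6
Insert x = 40
Old length odd (7). Middle was index 3 = 6.
New length even (8). New median = avg of two middle elements.
x = 40: 7 elements are < x, 0 elements are > x.
New sorted list: [-9, -5, 2, 6, 12, 17, 33, 40]
New median = 9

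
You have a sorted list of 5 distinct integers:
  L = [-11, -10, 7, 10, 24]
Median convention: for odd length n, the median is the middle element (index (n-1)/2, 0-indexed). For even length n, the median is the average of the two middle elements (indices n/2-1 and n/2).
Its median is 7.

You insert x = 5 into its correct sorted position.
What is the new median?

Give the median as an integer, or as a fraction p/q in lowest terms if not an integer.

Old list (sorted, length 5): [-11, -10, 7, 10, 24]
Old median = 7
Insert x = 5
Old length odd (5). Middle was index 2 = 7.
New length even (6). New median = avg of two middle elements.
x = 5: 2 elements are < x, 3 elements are > x.
New sorted list: [-11, -10, 5, 7, 10, 24]
New median = 6

Answer: 6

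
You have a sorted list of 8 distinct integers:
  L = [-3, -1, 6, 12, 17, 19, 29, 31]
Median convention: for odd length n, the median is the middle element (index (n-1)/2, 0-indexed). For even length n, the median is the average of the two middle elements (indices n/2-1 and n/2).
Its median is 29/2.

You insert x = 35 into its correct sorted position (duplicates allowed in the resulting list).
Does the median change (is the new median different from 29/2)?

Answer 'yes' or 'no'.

Answer: yes

Derivation:
Old median = 29/2
Insert x = 35
New median = 17
Changed? yes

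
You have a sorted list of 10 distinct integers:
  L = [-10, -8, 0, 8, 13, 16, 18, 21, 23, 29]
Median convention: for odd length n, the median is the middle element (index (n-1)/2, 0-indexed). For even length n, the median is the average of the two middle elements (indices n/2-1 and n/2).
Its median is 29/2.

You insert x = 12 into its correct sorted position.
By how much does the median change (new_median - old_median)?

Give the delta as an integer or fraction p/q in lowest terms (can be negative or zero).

Answer: -3/2

Derivation:
Old median = 29/2
After inserting x = 12: new sorted = [-10, -8, 0, 8, 12, 13, 16, 18, 21, 23, 29]
New median = 13
Delta = 13 - 29/2 = -3/2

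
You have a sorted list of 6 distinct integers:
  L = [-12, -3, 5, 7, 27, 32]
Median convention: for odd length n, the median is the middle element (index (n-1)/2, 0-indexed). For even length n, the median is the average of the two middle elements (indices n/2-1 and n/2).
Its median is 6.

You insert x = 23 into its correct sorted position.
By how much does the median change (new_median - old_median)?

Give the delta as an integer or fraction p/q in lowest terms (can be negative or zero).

Answer: 1

Derivation:
Old median = 6
After inserting x = 23: new sorted = [-12, -3, 5, 7, 23, 27, 32]
New median = 7
Delta = 7 - 6 = 1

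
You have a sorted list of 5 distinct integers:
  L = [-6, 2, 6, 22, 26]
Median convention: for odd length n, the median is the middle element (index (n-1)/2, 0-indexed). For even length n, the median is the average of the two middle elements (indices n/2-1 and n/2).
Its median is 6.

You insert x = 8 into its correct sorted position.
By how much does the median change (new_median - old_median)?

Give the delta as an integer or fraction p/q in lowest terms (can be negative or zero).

Answer: 1

Derivation:
Old median = 6
After inserting x = 8: new sorted = [-6, 2, 6, 8, 22, 26]
New median = 7
Delta = 7 - 6 = 1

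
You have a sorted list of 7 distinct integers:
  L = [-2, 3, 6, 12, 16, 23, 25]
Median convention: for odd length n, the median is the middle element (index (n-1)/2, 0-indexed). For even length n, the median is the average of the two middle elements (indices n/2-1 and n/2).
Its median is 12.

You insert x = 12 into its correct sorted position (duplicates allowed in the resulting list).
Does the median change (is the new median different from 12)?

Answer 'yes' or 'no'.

Old median = 12
Insert x = 12
New median = 12
Changed? no

Answer: no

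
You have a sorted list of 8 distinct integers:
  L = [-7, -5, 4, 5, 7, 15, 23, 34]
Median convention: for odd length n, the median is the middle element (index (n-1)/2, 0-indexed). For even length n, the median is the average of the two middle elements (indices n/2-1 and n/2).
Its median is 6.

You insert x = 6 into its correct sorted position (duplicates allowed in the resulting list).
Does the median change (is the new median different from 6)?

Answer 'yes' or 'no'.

Answer: no

Derivation:
Old median = 6
Insert x = 6
New median = 6
Changed? no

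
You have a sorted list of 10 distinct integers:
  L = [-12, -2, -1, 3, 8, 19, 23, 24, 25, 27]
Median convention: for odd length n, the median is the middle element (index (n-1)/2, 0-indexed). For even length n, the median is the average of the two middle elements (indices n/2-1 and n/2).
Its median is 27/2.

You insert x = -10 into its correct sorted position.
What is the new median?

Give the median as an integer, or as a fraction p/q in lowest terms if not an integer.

Answer: 8

Derivation:
Old list (sorted, length 10): [-12, -2, -1, 3, 8, 19, 23, 24, 25, 27]
Old median = 27/2
Insert x = -10
Old length even (10). Middle pair: indices 4,5 = 8,19.
New length odd (11). New median = single middle element.
x = -10: 1 elements are < x, 9 elements are > x.
New sorted list: [-12, -10, -2, -1, 3, 8, 19, 23, 24, 25, 27]
New median = 8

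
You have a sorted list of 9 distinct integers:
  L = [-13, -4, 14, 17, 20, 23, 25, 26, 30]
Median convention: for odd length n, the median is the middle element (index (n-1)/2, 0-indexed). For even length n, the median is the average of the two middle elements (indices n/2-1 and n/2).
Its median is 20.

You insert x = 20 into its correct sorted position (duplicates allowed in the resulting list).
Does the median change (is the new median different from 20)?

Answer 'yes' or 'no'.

Old median = 20
Insert x = 20
New median = 20
Changed? no

Answer: no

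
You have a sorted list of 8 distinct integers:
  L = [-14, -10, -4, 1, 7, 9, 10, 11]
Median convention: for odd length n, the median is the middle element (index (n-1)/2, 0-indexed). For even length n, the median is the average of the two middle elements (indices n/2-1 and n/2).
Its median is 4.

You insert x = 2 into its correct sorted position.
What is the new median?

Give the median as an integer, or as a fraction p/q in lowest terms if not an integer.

Answer: 2

Derivation:
Old list (sorted, length 8): [-14, -10, -4, 1, 7, 9, 10, 11]
Old median = 4
Insert x = 2
Old length even (8). Middle pair: indices 3,4 = 1,7.
New length odd (9). New median = single middle element.
x = 2: 4 elements are < x, 4 elements are > x.
New sorted list: [-14, -10, -4, 1, 2, 7, 9, 10, 11]
New median = 2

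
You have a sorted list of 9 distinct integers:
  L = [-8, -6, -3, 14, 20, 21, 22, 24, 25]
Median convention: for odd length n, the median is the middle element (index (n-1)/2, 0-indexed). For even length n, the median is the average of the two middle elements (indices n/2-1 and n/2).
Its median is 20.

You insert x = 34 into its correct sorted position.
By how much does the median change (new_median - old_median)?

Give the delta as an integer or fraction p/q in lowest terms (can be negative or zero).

Old median = 20
After inserting x = 34: new sorted = [-8, -6, -3, 14, 20, 21, 22, 24, 25, 34]
New median = 41/2
Delta = 41/2 - 20 = 1/2

Answer: 1/2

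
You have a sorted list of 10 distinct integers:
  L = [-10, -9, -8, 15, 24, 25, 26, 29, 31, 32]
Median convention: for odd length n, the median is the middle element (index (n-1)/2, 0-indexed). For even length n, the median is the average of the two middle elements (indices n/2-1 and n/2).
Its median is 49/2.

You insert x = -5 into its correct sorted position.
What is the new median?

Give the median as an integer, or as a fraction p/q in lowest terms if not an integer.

Answer: 24

Derivation:
Old list (sorted, length 10): [-10, -9, -8, 15, 24, 25, 26, 29, 31, 32]
Old median = 49/2
Insert x = -5
Old length even (10). Middle pair: indices 4,5 = 24,25.
New length odd (11). New median = single middle element.
x = -5: 3 elements are < x, 7 elements are > x.
New sorted list: [-10, -9, -8, -5, 15, 24, 25, 26, 29, 31, 32]
New median = 24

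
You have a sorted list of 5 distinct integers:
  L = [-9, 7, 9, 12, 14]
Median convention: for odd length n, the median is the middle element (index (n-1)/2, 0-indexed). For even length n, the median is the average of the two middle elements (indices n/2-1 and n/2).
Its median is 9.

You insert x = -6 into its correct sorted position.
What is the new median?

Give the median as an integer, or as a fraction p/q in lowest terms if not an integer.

Old list (sorted, length 5): [-9, 7, 9, 12, 14]
Old median = 9
Insert x = -6
Old length odd (5). Middle was index 2 = 9.
New length even (6). New median = avg of two middle elements.
x = -6: 1 elements are < x, 4 elements are > x.
New sorted list: [-9, -6, 7, 9, 12, 14]
New median = 8

Answer: 8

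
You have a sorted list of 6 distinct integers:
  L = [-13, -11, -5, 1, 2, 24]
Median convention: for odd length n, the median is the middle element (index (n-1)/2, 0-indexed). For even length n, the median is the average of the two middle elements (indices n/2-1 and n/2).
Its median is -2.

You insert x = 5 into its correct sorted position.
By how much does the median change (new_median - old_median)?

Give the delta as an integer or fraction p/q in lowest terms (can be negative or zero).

Answer: 3

Derivation:
Old median = -2
After inserting x = 5: new sorted = [-13, -11, -5, 1, 2, 5, 24]
New median = 1
Delta = 1 - -2 = 3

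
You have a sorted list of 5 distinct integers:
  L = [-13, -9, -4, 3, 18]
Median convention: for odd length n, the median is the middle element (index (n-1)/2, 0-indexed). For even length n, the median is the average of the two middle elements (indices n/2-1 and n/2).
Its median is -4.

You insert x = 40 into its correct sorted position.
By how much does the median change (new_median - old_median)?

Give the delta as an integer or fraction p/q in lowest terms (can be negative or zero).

Answer: 7/2

Derivation:
Old median = -4
After inserting x = 40: new sorted = [-13, -9, -4, 3, 18, 40]
New median = -1/2
Delta = -1/2 - -4 = 7/2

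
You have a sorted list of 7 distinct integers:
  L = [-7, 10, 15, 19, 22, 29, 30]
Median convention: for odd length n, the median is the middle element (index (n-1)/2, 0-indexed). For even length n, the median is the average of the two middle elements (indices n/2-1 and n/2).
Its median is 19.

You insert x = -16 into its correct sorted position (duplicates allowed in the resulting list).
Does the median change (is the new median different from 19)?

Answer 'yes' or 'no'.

Old median = 19
Insert x = -16
New median = 17
Changed? yes

Answer: yes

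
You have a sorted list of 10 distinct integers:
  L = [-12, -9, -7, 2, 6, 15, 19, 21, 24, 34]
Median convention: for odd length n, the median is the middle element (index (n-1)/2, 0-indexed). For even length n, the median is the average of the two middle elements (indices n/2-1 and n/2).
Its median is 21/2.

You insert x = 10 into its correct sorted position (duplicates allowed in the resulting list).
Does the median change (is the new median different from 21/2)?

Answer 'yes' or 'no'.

Answer: yes

Derivation:
Old median = 21/2
Insert x = 10
New median = 10
Changed? yes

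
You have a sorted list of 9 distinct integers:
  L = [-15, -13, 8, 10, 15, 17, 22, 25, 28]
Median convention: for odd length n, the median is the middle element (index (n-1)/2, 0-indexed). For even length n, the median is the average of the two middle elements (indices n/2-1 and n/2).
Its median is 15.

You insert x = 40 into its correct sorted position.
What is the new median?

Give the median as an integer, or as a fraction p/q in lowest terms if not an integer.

Old list (sorted, length 9): [-15, -13, 8, 10, 15, 17, 22, 25, 28]
Old median = 15
Insert x = 40
Old length odd (9). Middle was index 4 = 15.
New length even (10). New median = avg of two middle elements.
x = 40: 9 elements are < x, 0 elements are > x.
New sorted list: [-15, -13, 8, 10, 15, 17, 22, 25, 28, 40]
New median = 16

Answer: 16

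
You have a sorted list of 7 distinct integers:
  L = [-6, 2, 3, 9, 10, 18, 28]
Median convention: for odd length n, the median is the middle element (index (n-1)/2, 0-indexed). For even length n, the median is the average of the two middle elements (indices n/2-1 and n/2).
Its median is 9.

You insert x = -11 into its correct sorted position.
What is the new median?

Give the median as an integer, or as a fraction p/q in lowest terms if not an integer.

Old list (sorted, length 7): [-6, 2, 3, 9, 10, 18, 28]
Old median = 9
Insert x = -11
Old length odd (7). Middle was index 3 = 9.
New length even (8). New median = avg of two middle elements.
x = -11: 0 elements are < x, 7 elements are > x.
New sorted list: [-11, -6, 2, 3, 9, 10, 18, 28]
New median = 6

Answer: 6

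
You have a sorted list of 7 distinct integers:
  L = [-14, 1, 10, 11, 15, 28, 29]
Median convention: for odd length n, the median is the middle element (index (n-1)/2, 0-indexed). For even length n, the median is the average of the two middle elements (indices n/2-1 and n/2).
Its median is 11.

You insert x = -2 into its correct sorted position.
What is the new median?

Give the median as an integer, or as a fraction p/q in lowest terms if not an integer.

Answer: 21/2

Derivation:
Old list (sorted, length 7): [-14, 1, 10, 11, 15, 28, 29]
Old median = 11
Insert x = -2
Old length odd (7). Middle was index 3 = 11.
New length even (8). New median = avg of two middle elements.
x = -2: 1 elements are < x, 6 elements are > x.
New sorted list: [-14, -2, 1, 10, 11, 15, 28, 29]
New median = 21/2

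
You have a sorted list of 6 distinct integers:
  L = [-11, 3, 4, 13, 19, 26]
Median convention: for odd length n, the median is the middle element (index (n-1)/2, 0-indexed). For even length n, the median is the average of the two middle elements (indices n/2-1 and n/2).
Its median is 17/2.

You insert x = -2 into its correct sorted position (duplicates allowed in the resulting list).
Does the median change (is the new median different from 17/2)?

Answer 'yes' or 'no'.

Answer: yes

Derivation:
Old median = 17/2
Insert x = -2
New median = 4
Changed? yes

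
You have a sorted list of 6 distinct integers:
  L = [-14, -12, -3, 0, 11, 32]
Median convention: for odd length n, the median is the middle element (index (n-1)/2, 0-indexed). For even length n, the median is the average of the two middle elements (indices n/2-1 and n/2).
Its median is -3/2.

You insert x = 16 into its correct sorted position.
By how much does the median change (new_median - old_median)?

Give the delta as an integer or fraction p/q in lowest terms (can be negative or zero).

Answer: 3/2

Derivation:
Old median = -3/2
After inserting x = 16: new sorted = [-14, -12, -3, 0, 11, 16, 32]
New median = 0
Delta = 0 - -3/2 = 3/2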